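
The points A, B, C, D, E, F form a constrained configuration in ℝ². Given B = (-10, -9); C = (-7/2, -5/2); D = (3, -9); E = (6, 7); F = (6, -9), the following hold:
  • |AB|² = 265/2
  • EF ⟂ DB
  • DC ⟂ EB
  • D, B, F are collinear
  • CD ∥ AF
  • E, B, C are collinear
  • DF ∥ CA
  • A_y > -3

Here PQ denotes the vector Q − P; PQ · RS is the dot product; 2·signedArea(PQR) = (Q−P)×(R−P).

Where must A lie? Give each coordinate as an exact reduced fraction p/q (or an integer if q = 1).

A = (-1/2, -5/2)

1. A_x = -1/2  [CD ∥ AF ∩ DF ∥ CA]
2. A_y = -5/2  [CD ∥ AF ∩ DF ∥ CA]
   → A = (-1/2, -5/2)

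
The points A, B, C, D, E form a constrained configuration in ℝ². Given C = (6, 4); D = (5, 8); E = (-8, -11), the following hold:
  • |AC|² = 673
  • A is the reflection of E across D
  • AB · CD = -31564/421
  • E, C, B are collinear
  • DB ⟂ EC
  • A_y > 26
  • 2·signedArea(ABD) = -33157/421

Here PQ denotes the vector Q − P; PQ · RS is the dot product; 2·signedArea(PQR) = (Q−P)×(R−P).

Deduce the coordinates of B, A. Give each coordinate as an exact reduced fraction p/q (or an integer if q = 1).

A = (18, 27)
B = (3170/421, 2374/421)

1. B_x = 3170/421  [E, C, B are collinear ∩ DB ⟂ EC]
2. B_y = 2374/421  [E, C, B are collinear ∩ DB ⟂ EC]
   → B = (3170/421, 2374/421)
3. A_x = 18  [A is the reflection of E across D]
4. A_y = 27  [A is the reflection of E across D]
   → A = (18, 27)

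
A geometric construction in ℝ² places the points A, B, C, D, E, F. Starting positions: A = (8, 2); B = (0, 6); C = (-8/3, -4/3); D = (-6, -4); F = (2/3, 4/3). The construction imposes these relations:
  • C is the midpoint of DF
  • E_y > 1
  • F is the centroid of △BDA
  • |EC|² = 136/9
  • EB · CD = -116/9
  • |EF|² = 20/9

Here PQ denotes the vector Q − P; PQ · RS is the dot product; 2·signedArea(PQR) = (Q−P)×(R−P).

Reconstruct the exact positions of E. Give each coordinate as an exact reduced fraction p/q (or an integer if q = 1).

1. E_x = -2/3  [line 10/3·x + 8/3·y + -28/9 = 0 ∩ |EF|² = 20/9]
2. E_y = 2  [line 10/3·x + 8/3·y + -28/9 = 0 ∩ |EF|² = 20/9]
   → E = (-2/3, 2)

E = (-2/3, 2)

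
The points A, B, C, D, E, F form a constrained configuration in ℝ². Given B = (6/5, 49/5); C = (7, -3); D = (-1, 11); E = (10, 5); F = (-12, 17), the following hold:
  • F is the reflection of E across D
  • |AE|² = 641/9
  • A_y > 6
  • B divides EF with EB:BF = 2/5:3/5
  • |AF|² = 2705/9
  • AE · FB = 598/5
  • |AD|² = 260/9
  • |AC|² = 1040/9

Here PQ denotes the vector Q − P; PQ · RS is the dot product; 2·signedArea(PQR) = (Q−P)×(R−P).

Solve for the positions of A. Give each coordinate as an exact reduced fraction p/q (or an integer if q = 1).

A = (5/3, 19/3)

1. A_x = 5/3  [line -66/5·x + 36/5·y + -118/5 = 0 ∩ |AC|² = 1040/9]
2. A_y = 19/3  [line -66/5·x + 36/5·y + -118/5 = 0 ∩ |AC|² = 1040/9]
   → A = (5/3, 19/3)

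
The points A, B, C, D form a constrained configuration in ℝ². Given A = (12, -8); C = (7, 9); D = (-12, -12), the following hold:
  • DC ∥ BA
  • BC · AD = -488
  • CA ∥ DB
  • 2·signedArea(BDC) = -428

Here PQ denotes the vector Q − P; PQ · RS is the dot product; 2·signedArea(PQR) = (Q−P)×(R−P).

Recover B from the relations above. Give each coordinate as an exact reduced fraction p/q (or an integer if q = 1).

1. B_x = -7  [DC ∥ BA ∩ CA ∥ DB]
2. B_y = -29  [DC ∥ BA ∩ CA ∥ DB]
   → B = (-7, -29)

B = (-7, -29)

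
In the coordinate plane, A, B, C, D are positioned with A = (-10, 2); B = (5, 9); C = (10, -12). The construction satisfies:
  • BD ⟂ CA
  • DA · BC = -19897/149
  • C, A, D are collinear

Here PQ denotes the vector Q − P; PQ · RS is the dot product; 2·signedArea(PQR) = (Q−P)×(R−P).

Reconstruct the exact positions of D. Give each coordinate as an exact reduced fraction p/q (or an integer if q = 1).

D = (-480/149, -409/149)

1. D_x = -480/149  [C, A, D are collinear ∩ BD ⟂ CA]
2. D_y = -409/149  [C, A, D are collinear ∩ BD ⟂ CA]
   → D = (-480/149, -409/149)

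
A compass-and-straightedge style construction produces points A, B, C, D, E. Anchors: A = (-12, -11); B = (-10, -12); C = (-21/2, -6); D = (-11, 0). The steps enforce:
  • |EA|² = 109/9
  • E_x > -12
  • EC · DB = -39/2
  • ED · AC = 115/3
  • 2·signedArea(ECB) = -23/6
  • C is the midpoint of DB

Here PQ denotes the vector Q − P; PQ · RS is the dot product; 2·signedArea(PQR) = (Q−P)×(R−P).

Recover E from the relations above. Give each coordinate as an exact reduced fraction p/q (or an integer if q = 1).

1. E_x = -11  [ED · AC = 115/3 ∩ EC · DB = -39/2]
2. E_y = -23/3  [ED · AC = 115/3 ∩ EC · DB = -39/2]
   → E = (-11, -23/3)

E = (-11, -23/3)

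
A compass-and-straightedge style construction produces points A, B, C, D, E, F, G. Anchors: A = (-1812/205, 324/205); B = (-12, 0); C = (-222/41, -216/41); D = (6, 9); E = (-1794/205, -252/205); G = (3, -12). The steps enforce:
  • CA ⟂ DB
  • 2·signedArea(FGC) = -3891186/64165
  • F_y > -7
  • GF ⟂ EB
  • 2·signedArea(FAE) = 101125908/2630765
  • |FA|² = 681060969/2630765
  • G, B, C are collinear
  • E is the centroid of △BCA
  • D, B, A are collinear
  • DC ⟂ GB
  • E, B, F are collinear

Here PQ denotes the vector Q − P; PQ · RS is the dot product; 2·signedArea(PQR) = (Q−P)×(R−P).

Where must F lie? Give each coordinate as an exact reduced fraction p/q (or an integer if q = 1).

F = (7971/1565, -10122/1565)

1. F_x = 7971/1565  [E, B, F are collinear ∩ GF ⟂ EB]
2. F_y = -10122/1565  [E, B, F are collinear ∩ GF ⟂ EB]
   → F = (7971/1565, -10122/1565)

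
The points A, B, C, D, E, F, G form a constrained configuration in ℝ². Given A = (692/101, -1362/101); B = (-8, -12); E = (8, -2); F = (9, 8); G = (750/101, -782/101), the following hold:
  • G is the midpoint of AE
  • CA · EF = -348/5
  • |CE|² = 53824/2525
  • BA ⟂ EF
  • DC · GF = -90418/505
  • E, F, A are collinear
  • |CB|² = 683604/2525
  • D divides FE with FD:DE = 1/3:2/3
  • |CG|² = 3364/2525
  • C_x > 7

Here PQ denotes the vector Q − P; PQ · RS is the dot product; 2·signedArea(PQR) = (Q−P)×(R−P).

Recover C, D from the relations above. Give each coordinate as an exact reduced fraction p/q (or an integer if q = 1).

1. C_x = 3808/505  [line -1·x + -10·y + -292/5 = 0 ∩ |CG|² = 3364/2525]
2. C_y = -666/101  [line -1·x + -10·y + -292/5 = 0 ∩ |CG|² = 3364/2525]
   → C = (3808/505, -666/101)
3. D_x = 26/3  [D divides FE with FD:DE = 1/3:2/3]
4. D_y = 14/3  [D divides FE with FD:DE = 1/3:2/3]
   → D = (26/3, 14/3)

C = (3808/505, -666/101)
D = (26/3, 14/3)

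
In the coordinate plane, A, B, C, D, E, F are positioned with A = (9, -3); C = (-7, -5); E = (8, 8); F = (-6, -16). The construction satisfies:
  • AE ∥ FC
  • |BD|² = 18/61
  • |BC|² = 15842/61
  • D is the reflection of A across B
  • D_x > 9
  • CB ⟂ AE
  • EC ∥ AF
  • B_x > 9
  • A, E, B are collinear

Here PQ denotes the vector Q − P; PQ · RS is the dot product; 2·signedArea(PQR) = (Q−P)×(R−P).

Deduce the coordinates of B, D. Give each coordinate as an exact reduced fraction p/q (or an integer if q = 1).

1. B_x = 552/61  [A, E, B are collinear ∩ CB ⟂ AE]
2. B_y = -216/61  [A, E, B are collinear ∩ CB ⟂ AE]
   → B = (552/61, -216/61)
3. D_x = 555/61  [D is the reflection of A across B]
4. D_y = -249/61  [D is the reflection of A across B]
   → D = (555/61, -249/61)

B = (552/61, -216/61)
D = (555/61, -249/61)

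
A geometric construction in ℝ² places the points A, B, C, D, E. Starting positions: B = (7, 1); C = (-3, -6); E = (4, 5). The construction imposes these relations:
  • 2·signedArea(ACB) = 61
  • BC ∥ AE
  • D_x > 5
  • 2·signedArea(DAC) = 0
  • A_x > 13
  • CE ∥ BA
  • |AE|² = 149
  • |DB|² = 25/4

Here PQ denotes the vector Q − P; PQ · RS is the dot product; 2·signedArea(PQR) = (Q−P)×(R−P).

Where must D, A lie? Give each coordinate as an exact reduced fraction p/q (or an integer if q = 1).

A = (14, 12)
D = (11/2, 3)

1. A_x = 14  [BC ∥ AE ∩ CE ∥ BA]
2. A_y = 12  [BC ∥ AE ∩ CE ∥ BA]
   → A = (14, 12)
3. D_x = 11/2  [line 18·x + -17·y + -48 = 0 ∩ |DB|² = 25/4]
4. D_y = 3  [line 18·x + -17·y + -48 = 0 ∩ |DB|² = 25/4]
   → D = (11/2, 3)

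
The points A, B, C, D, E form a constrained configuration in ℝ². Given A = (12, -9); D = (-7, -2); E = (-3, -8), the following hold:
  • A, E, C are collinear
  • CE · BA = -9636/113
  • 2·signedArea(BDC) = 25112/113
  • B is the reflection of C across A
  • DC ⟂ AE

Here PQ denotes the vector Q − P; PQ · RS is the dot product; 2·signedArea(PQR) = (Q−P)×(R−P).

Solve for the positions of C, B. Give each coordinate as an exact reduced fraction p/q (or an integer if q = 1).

B = (3546/113, -1163/113)
C = (-834/113, -871/113)

1. C_x = -834/113  [A, E, C are collinear ∩ DC ⟂ AE]
2. C_y = -871/113  [A, E, C are collinear ∩ DC ⟂ AE]
   → C = (-834/113, -871/113)
3. B_x = 3546/113  [B is the reflection of C across A]
4. B_y = -1163/113  [B is the reflection of C across A]
   → B = (3546/113, -1163/113)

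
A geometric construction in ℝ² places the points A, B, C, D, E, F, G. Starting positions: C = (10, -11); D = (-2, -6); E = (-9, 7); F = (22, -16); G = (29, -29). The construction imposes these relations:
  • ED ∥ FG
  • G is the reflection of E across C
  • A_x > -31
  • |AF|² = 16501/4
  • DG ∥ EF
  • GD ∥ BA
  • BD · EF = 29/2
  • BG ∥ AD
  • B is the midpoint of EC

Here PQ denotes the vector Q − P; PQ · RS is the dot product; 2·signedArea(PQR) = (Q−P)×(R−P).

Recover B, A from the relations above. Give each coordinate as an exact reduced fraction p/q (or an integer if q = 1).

A = (-61/2, 21)
B = (1/2, -2)

1. B_x = 1/2  [B is the midpoint of EC]
2. B_y = -2  [B is the midpoint of EC]
   → B = (1/2, -2)
3. A_x = -61/2  [BG ∥ AD ∩ GD ∥ BA]
4. A_y = 21  [BG ∥ AD ∩ GD ∥ BA]
   → A = (-61/2, 21)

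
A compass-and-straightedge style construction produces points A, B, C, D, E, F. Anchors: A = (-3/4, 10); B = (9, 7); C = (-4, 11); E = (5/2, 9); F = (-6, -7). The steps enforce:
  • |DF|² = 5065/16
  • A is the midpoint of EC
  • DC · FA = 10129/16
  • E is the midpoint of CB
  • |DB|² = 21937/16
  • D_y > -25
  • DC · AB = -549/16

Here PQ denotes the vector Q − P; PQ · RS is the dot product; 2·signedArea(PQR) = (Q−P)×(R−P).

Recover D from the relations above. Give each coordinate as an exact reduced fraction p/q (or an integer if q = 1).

D = (-45/4, -24)

1. D_x = -45/4  [DC · AB = -549/16 ∩ DC · FA = 10129/16]
2. D_y = -24  [DC · AB = -549/16 ∩ DC · FA = 10129/16]
   → D = (-45/4, -24)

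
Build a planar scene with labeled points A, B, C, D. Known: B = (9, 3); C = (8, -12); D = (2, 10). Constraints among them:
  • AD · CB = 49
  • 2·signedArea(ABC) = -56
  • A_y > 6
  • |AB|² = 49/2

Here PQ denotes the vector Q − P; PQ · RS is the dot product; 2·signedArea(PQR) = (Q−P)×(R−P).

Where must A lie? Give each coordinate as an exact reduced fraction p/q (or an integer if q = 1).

A = (11/2, 13/2)

1. A_x = 11/2  [2·signedArea(ABC) = -56 ∩ AD · CB = 49]
2. A_y = 13/2  [2·signedArea(ABC) = -56 ∩ AD · CB = 49]
   → A = (11/2, 13/2)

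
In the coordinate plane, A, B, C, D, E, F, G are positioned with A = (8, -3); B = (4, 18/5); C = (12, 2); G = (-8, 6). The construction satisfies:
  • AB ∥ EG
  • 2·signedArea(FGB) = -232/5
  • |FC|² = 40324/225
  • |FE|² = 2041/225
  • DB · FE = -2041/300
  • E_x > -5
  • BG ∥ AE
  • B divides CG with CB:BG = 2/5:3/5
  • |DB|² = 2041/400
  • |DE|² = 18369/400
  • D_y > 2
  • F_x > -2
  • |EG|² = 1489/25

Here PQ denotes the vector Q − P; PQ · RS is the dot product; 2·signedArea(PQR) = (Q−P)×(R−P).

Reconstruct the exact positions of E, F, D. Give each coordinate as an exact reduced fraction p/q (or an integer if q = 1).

D = (2, 51/20)
E = (-4, -3/5)
F = (-4/3, 4/5)

1. E_x = -4  [AB ∥ EG ∩ BG ∥ AE]
2. E_y = -3/5  [AB ∥ EG ∩ BG ∥ AE]
   → E = (-4, -3/5)
3. F_x = -4/3  [line 12/5·x + 12·y + -32/5 = 0 ∩ |FE|² = 2041/225]
4. F_y = 4/5  [line 12/5·x + 12·y + -32/5 = 0 ∩ |FE|² = 2041/225]
   → F = (-4/3, 4/5)
5. D_x = 2  [line 8/3·x + 7/5·y + -2671/300 = 0 ∩ |DE|² = 18369/400]
6. D_y = 51/20  [line 8/3·x + 7/5·y + -2671/300 = 0 ∩ |DE|² = 18369/400]
   → D = (2, 51/20)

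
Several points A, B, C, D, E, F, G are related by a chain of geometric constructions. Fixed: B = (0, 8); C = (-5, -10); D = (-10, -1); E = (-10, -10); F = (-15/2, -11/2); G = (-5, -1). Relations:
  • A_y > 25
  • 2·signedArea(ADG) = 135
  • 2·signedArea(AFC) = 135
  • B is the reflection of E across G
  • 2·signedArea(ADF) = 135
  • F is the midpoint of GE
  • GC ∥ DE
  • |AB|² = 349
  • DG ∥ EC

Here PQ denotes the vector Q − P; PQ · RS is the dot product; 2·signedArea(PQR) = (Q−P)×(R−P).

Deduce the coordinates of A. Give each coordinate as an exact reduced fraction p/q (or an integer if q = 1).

A = (5, 26)

1. A_x = 5  [2·signedArea(ADF) = 135 ∩ 2·signedArea(ADG) = 135]
2. A_y = 26  [2·signedArea(ADF) = 135 ∩ 2·signedArea(ADG) = 135]
   → A = (5, 26)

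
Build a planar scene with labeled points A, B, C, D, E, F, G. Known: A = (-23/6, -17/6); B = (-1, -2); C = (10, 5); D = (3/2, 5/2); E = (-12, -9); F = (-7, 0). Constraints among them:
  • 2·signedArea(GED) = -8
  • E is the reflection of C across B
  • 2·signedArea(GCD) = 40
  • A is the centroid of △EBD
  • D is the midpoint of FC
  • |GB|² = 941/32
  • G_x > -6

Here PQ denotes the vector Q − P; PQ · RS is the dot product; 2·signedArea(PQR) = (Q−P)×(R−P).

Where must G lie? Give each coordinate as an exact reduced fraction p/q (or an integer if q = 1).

1. G_x = -47/8  [2·signedArea(GCD) = 40 ∩ 2·signedArea(GED) = -8]
2. G_y = -35/8  [2·signedArea(GCD) = 40 ∩ 2·signedArea(GED) = -8]
   → G = (-47/8, -35/8)

G = (-47/8, -35/8)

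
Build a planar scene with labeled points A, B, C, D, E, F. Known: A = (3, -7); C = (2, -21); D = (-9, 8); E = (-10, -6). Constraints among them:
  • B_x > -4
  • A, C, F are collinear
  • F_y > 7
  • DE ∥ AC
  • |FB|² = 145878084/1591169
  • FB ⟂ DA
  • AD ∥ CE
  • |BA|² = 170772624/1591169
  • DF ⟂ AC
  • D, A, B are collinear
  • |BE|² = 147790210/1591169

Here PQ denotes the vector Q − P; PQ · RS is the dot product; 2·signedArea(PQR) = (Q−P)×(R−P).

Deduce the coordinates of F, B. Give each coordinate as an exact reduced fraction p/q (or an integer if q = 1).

1. F_x = 789/197  [A, C, F are collinear ∩ DF ⟂ AC]
2. F_y = 1393/197  [A, C, F are collinear ∩ DF ⟂ AC]
   → F = (789/197, 1393/197)
3. B_x = -28041/8077  [D, A, B are collinear ∩ FB ⟂ DA]
4. B_y = 8801/8077  [D, A, B are collinear ∩ FB ⟂ DA]
   → B = (-28041/8077, 8801/8077)

B = (-28041/8077, 8801/8077)
F = (789/197, 1393/197)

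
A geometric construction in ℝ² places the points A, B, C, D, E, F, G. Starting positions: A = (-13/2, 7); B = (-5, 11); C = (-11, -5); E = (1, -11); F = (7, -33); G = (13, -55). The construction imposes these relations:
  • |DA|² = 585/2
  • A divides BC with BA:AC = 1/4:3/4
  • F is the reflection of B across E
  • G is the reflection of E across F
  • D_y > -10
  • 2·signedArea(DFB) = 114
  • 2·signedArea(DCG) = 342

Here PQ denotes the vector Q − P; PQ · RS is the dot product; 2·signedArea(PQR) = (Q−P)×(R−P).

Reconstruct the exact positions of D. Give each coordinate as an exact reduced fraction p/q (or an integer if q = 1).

1. D_x = -2  [2·signedArea(DCG) = 342 ∩ 2·signedArea(DFB) = 114]
2. D_y = -19/2  [2·signedArea(DCG) = 342 ∩ 2·signedArea(DFB) = 114]
   → D = (-2, -19/2)

D = (-2, -19/2)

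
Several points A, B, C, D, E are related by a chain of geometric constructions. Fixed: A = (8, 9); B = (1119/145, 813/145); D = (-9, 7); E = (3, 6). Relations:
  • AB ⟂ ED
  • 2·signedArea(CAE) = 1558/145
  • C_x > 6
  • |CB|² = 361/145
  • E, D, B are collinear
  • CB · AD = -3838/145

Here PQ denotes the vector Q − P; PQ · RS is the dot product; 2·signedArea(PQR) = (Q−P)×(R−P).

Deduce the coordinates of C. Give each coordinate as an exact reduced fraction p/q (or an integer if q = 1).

1. C_x = 891/145  [2·signedArea(CAE) = 1558/145 ∩ CB · AD = -3838/145]
2. C_y = 832/145  [2·signedArea(CAE) = 1558/145 ∩ CB · AD = -3838/145]
   → C = (891/145, 832/145)

C = (891/145, 832/145)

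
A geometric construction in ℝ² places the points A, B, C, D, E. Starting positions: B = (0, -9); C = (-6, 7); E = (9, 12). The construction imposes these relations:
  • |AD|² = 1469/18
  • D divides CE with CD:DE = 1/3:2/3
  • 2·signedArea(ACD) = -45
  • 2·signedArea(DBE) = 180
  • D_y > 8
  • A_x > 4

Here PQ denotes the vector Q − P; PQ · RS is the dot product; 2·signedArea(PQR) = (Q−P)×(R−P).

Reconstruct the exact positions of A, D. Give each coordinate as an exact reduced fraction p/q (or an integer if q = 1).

A = (9/2, 3/2)
D = (-1, 26/3)

1. D_x = -1  [D divides CE with CD:DE = 1/3:2/3]
2. D_y = 26/3  [D divides CE with CD:DE = 1/3:2/3]
   → D = (-1, 26/3)
3. A_x = 9/2  [line -5/3·x + 5·y + 0 = 0 ∩ |AD|² = 1469/18]
4. A_y = 3/2  [line -5/3·x + 5·y + 0 = 0 ∩ |AD|² = 1469/18]
   → A = (9/2, 3/2)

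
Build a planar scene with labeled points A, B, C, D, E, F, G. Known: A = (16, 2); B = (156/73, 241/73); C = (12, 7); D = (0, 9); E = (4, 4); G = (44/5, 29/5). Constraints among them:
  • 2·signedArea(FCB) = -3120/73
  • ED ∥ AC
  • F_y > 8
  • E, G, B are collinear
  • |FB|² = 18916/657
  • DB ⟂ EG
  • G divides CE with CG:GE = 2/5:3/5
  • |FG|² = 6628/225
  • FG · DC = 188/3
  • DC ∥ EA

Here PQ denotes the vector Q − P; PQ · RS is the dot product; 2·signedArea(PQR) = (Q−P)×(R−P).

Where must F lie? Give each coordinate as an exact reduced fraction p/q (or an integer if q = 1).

1. F_x = 4  [2·signedArea(FCB) = -3120/73 ∩ FG · DC = 188/3]
2. F_y = 25/3  [2·signedArea(FCB) = -3120/73 ∩ FG · DC = 188/3]
   → F = (4, 25/3)

F = (4, 25/3)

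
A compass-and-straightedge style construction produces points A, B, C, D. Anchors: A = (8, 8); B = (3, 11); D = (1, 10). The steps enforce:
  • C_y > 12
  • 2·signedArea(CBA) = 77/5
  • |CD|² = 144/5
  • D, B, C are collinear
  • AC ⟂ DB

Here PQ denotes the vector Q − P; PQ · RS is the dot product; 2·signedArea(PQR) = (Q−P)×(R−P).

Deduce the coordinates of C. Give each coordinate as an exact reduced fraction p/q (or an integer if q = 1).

C = (29/5, 62/5)

1. C_x = 29/5  [D, B, C are collinear ∩ AC ⟂ DB]
2. C_y = 62/5  [D, B, C are collinear ∩ AC ⟂ DB]
   → C = (29/5, 62/5)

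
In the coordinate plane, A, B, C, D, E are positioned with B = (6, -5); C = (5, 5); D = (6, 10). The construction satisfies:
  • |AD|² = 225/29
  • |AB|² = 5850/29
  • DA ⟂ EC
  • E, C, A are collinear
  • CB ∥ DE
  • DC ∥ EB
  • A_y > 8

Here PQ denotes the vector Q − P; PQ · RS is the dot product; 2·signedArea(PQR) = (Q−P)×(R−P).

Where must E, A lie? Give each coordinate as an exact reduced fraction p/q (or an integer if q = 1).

1. E_x = 7  [DC ∥ EB ∩ CB ∥ DE]
2. E_y = 0  [DC ∥ EB ∩ CB ∥ DE]
   → E = (7, 0)
3. A_x = 99/29  [E, C, A are collinear ∩ DA ⟂ EC]
4. A_y = 260/29  [E, C, A are collinear ∩ DA ⟂ EC]
   → A = (99/29, 260/29)

A = (99/29, 260/29)
E = (7, 0)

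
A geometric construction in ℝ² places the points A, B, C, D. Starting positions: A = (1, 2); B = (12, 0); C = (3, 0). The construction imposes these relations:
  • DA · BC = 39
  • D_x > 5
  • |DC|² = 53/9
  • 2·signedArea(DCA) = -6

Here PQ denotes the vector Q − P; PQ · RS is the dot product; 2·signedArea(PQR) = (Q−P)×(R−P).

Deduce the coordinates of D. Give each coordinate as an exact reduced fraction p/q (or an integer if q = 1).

1. D_x = 16/3  [DA · BC = 39 ∩ 2·signedArea(DCA) = -6]
2. D_y = 2/3  [DA · BC = 39 ∩ 2·signedArea(DCA) = -6]
   → D = (16/3, 2/3)

D = (16/3, 2/3)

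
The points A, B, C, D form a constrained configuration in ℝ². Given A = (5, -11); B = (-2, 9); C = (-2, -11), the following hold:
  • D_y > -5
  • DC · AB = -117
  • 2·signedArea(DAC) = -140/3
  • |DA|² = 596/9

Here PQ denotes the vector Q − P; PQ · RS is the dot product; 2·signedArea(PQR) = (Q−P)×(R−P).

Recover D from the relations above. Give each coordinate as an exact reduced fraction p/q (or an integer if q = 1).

D = (1/3, -13/3)

1. D_x = 1/3  [2·signedArea(DAC) = -140/3 ∩ DC · AB = -117]
2. D_y = -13/3  [2·signedArea(DAC) = -140/3 ∩ DC · AB = -117]
   → D = (1/3, -13/3)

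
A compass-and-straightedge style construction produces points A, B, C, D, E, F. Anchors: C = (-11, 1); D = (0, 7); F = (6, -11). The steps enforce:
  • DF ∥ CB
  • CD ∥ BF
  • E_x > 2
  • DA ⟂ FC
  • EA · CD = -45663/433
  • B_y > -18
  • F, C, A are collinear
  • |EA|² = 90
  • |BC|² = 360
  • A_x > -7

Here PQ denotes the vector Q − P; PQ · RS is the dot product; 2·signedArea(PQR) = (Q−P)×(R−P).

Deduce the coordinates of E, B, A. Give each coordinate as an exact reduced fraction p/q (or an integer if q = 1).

A = (-2808/433, -947/433)
B = (-5, -17)
E = (3, -2)

1. B_x = -5  [CD ∥ BF ∩ DF ∥ CB]
2. B_y = -17  [CD ∥ BF ∩ DF ∥ CB]
   → B = (-5, -17)
3. A_x = -2808/433  [F, C, A are collinear ∩ DA ⟂ FC]
4. A_y = -947/433  [F, C, A are collinear ∩ DA ⟂ FC]
   → A = (-2808/433, -947/433)
5. E_x = 3  [line -11·x + -6·y + 21 = 0 ∩ |EA|² = 90]
6. E_y = -2  [line -11·x + -6·y + 21 = 0 ∩ |EA|² = 90]
   → E = (3, -2)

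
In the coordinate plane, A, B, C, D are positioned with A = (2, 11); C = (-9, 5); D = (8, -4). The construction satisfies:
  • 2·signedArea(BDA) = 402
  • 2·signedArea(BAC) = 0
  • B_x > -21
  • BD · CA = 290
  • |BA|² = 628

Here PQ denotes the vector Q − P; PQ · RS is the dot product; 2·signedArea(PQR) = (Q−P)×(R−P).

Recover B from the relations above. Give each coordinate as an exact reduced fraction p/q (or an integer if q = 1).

B = (-20, -1)

1. B_x = -20  [2·signedArea(BAC) = 0 ∩ 2·signedArea(BDA) = 402]
2. B_y = -1  [2·signedArea(BAC) = 0 ∩ 2·signedArea(BDA) = 402]
   → B = (-20, -1)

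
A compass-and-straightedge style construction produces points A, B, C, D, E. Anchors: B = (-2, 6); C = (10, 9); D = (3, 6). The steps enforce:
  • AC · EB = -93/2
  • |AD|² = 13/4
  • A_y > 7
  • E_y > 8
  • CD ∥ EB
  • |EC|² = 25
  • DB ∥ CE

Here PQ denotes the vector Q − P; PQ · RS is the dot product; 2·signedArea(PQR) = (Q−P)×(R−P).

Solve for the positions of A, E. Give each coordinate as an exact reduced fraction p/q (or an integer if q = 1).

1. E_x = 5  [CD ∥ EB ∩ DB ∥ CE]
2. E_y = 9  [CD ∥ EB ∩ DB ∥ CE]
   → E = (5, 9)
3. A_x = 4  [line 7·x + 3·y + -101/2 = 0 ∩ |AD|² = 13/4]
4. A_y = 15/2  [line 7·x + 3·y + -101/2 = 0 ∩ |AD|² = 13/4]
   → A = (4, 15/2)

A = (4, 15/2)
E = (5, 9)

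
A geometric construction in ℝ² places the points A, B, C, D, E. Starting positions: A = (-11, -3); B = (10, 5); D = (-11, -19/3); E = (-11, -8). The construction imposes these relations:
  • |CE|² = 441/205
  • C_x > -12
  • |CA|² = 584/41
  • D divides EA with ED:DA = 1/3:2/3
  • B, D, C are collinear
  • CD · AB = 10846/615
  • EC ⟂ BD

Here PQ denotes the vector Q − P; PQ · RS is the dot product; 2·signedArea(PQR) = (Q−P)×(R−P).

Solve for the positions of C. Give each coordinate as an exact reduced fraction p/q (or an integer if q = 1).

C = (-11989/1025, -6877/1025)

1. C_x = -11989/1025  [B, D, C are collinear ∩ EC ⟂ BD]
2. C_y = -6877/1025  [B, D, C are collinear ∩ EC ⟂ BD]
   → C = (-11989/1025, -6877/1025)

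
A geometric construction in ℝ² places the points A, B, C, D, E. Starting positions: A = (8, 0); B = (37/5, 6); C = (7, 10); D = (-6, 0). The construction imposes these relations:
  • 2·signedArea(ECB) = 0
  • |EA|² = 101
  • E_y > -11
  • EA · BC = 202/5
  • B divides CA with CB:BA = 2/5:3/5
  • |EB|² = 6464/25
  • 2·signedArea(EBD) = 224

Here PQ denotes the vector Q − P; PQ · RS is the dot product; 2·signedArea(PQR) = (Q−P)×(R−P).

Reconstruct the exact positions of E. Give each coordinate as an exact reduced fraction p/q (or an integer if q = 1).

1. E_x = 9  [2·signedArea(ECB) = 0 ∩ EA · BC = 202/5]
2. E_y = -10  [2·signedArea(ECB) = 0 ∩ EA · BC = 202/5]
   → E = (9, -10)

E = (9, -10)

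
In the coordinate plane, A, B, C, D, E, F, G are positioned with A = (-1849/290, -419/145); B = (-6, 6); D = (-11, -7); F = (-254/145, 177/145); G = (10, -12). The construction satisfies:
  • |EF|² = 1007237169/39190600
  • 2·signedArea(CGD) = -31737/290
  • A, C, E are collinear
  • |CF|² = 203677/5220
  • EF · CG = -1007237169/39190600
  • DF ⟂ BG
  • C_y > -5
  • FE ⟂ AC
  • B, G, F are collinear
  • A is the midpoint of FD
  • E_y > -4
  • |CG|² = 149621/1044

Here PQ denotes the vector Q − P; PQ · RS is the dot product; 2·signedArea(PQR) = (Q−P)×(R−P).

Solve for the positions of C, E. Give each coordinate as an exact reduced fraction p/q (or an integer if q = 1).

C = (181/290, -1982/435)
E = (-395413/135140, -501513/135140)

1. C_x = 181/290  [line -5·x + -21·y + -26843/290 = 0 ∩ |CG|² = 149621/1044]
2. C_y = -1982/435  [line -5·x + -21·y + -26843/290 = 0 ∩ |CG|² = 149621/1044]
   → C = (181/290, -1982/435)
3. E_x = -395413/135140  [A, C, E are collinear ∩ FE ⟂ AC]
4. E_y = -501513/135140  [A, C, E are collinear ∩ FE ⟂ AC]
   → E = (-395413/135140, -501513/135140)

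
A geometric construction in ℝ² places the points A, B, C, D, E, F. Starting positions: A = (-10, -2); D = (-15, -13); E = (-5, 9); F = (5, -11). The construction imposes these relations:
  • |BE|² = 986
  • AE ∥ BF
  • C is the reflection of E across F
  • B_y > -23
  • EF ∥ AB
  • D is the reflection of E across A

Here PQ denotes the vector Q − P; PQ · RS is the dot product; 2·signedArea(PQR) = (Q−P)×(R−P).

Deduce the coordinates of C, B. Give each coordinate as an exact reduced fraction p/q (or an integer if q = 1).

B = (0, -22)
C = (15, -31)

1. C_x = 15  [C is the reflection of E across F]
2. C_y = -31  [C is the reflection of E across F]
   → C = (15, -31)
3. B_x = 0  [AE ∥ BF ∩ EF ∥ AB]
4. B_y = -22  [AE ∥ BF ∩ EF ∥ AB]
   → B = (0, -22)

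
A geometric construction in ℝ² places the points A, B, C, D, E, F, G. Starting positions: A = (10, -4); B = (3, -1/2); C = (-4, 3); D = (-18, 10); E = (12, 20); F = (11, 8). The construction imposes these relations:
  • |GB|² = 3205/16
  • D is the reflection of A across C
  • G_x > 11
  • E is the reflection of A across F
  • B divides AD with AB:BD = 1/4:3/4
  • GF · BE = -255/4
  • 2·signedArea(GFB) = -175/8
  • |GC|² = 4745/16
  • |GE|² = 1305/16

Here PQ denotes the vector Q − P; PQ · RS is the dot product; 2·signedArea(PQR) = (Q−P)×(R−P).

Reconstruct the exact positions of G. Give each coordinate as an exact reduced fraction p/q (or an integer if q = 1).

G = (45/4, 11)

1. G_x = 45/4  [2·signedArea(GFB) = -175/8 ∩ GF · BE = -255/4]
2. G_y = 11  [2·signedArea(GFB) = -175/8 ∩ GF · BE = -255/4]
   → G = (45/4, 11)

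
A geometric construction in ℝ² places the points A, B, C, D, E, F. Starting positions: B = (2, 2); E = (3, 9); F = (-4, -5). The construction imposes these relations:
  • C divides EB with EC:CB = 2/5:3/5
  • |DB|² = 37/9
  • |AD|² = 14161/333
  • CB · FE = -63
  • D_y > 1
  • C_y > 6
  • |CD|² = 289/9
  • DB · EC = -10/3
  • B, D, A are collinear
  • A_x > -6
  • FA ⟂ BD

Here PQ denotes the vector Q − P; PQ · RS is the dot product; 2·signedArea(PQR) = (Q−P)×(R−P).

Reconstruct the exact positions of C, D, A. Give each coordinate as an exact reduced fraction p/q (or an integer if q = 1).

A = (-1034/185, -358/185)
C = (13/5, 31/5)
D = (1/5, 16/15)

1. C_x = 13/5  [C divides EB with EC:CB = 2/5:3/5]
2. C_y = 31/5  [C divides EB with EC:CB = 2/5:3/5]
   → C = (13/5, 31/5)
3. D_x = 1/5  [line 2/5·x + 14/5·y + -46/15 = 0 ∩ |DB|² = 37/9]
4. D_y = 16/15  [line 2/5·x + 14/5·y + -46/15 = 0 ∩ |DB|² = 37/9]
   → D = (1/5, 16/15)
5. A_x = -1034/185  [B, D, A are collinear ∩ FA ⟂ BD]
6. A_y = -358/185  [B, D, A are collinear ∩ FA ⟂ BD]
   → A = (-1034/185, -358/185)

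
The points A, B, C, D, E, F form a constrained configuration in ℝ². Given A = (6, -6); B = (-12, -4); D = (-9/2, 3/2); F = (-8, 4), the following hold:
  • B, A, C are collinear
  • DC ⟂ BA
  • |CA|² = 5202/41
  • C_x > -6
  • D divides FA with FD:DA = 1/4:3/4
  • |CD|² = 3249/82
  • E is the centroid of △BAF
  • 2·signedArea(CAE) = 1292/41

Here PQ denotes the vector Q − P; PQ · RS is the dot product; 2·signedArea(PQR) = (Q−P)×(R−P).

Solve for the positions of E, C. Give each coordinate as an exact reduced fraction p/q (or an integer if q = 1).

C = (-213/41, -195/41)
E = (-14/3, -2)

1. E_x = -14/3  [E is the centroid of △BAF]
2. E_y = -2  [E is the centroid of △BAF]
   → E = (-14/3, -2)
3. C_x = -213/41  [B, A, C are collinear ∩ DC ⟂ BA]
4. C_y = -195/41  [B, A, C are collinear ∩ DC ⟂ BA]
   → C = (-213/41, -195/41)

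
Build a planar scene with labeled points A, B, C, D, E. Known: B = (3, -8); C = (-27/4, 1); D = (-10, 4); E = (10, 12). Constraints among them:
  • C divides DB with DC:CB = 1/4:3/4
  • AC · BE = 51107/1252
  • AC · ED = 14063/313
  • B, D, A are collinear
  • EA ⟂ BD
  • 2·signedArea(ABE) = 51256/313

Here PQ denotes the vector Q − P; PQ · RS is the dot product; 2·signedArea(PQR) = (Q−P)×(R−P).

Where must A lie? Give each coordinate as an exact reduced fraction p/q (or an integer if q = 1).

A = (-998/313, -716/313)

1. A_x = -998/313  [B, D, A are collinear ∩ EA ⟂ BD]
2. A_y = -716/313  [B, D, A are collinear ∩ EA ⟂ BD]
   → A = (-998/313, -716/313)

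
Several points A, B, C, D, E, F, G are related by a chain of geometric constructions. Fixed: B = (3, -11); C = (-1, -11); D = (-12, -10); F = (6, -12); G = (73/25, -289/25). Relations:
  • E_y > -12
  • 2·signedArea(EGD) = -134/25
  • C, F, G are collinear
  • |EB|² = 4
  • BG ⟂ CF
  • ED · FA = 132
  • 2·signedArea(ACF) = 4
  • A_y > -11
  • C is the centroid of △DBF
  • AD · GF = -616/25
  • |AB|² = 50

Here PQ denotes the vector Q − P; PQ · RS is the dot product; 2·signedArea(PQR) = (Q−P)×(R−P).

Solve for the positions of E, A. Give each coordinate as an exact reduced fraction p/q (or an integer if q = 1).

A = (-4, -10)
E = (1, -11)

1. A_x = -4  [2·signedArea(ACF) = 4 ∩ AD · GF = -616/25]
2. A_y = -10  [2·signedArea(ACF) = 4 ∩ AD · GF = -616/25]
   → A = (-4, -10)
3. E_x = 1  [2·signedArea(EGD) = -134/25 ∩ ED · FA = 132]
4. E_y = -11  [2·signedArea(EGD) = -134/25 ∩ ED · FA = 132]
   → E = (1, -11)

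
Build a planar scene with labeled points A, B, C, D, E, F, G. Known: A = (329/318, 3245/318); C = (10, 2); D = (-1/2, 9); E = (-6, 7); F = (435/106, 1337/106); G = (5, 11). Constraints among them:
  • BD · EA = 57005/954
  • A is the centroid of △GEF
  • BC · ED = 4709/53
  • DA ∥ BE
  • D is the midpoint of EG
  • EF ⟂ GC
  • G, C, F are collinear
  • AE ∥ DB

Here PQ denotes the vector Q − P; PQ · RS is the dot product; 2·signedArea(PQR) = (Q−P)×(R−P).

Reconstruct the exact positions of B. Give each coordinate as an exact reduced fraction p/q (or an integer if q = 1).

B = (-1198/159, 1843/318)

1. B_x = -1198/159  [DA ∥ BE ∩ AE ∥ DB]
2. B_y = 1843/318  [DA ∥ BE ∩ AE ∥ DB]
   → B = (-1198/159, 1843/318)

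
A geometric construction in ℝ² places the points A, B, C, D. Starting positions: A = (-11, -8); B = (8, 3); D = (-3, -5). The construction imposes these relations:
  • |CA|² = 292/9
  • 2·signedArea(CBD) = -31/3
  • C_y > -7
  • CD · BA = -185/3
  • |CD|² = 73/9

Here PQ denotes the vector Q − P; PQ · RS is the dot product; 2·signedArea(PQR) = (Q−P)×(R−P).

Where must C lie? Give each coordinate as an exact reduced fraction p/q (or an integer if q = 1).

C = (-17/3, -6)

1. C_x = -17/3  [2·signedArea(CBD) = -31/3 ∩ CD · BA = -185/3]
2. C_y = -6  [2·signedArea(CBD) = -31/3 ∩ CD · BA = -185/3]
   → C = (-17/3, -6)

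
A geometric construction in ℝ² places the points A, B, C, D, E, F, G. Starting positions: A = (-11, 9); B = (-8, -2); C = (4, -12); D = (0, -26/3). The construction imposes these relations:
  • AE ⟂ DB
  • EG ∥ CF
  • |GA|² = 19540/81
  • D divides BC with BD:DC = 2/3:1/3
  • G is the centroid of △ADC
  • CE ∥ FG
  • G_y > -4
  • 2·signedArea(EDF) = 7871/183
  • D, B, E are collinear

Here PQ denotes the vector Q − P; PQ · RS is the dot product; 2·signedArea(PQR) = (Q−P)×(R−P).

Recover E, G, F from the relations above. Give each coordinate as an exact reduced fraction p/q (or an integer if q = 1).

E = (-926/61, 243/61)
F = (3083/183, -10910/549)
G = (-7/3, -35/9)

1. E_x = -926/61  [D, B, E are collinear ∩ AE ⟂ DB]
2. E_y = 243/61  [D, B, E are collinear ∩ AE ⟂ DB]
   → E = (-926/61, 243/61)
3. G_x = -7/3  [G is the centroid of △ADC]
4. G_y = -35/9  [G is the centroid of △ADC]
   → G = (-7/3, -35/9)
5. F_x = 3083/183  [CE ∥ FG ∩ EG ∥ CF]
6. F_y = -10910/549  [CE ∥ FG ∩ EG ∥ CF]
   → F = (3083/183, -10910/549)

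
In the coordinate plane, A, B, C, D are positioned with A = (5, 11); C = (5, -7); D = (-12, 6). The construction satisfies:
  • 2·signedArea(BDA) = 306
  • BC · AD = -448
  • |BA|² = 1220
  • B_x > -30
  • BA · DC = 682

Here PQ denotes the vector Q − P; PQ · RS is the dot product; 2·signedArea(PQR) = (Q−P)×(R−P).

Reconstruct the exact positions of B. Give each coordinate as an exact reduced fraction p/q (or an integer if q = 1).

B = (-29, 19)

1. B_x = -29  [BA · DC = 682 ∩ 2·signedArea(BDA) = 306]
2. B_y = 19  [BA · DC = 682 ∩ 2·signedArea(BDA) = 306]
   → B = (-29, 19)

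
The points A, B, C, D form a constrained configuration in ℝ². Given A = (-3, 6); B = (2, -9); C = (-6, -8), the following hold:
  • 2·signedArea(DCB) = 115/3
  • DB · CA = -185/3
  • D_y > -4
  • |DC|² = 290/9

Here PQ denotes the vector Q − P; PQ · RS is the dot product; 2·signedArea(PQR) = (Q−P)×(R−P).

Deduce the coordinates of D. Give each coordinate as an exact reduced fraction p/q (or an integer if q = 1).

1. D_x = -7/3  [2·signedArea(DCB) = 115/3 ∩ DB · CA = -185/3]
2. D_y = -11/3  [2·signedArea(DCB) = 115/3 ∩ DB · CA = -185/3]
   → D = (-7/3, -11/3)

D = (-7/3, -11/3)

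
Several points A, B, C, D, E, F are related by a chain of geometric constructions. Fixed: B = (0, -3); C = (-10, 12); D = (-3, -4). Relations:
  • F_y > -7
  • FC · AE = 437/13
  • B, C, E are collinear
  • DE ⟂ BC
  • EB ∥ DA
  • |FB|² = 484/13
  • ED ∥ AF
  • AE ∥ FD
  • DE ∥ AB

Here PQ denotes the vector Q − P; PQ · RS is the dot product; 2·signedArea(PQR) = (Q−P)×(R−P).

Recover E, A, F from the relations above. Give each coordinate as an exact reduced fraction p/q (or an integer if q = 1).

A = (-33/13, -61/13)
E = (-6/13, -30/13)
F = (-66/13, -83/13)

1. E_x = -6/13  [B, C, E are collinear ∩ DE ⟂ BC]
2. E_y = -30/13  [B, C, E are collinear ∩ DE ⟂ BC]
   → E = (-6/13, -30/13)
3. A_x = -33/13  [DE ∥ AB ∩ EB ∥ DA]
4. A_y = -61/13  [DE ∥ AB ∩ EB ∥ DA]
   → A = (-33/13, -61/13)
5. F_x = -66/13  [AE ∥ FD ∩ ED ∥ AF]
6. F_y = -83/13  [AE ∥ FD ∩ ED ∥ AF]
   → F = (-66/13, -83/13)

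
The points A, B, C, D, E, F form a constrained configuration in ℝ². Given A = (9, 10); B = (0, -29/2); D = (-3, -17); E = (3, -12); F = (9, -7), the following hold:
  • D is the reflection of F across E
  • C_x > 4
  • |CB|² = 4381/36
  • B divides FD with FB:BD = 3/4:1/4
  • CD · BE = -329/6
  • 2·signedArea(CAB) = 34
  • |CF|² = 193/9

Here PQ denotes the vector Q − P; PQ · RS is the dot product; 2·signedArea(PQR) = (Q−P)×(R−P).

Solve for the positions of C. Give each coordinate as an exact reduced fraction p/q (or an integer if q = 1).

1. C_x = 5  [CD · BE = -329/6 ∩ 2·signedArea(CAB) = 34]
2. C_y = -14/3  [CD · BE = -329/6 ∩ 2·signedArea(CAB) = 34]
   → C = (5, -14/3)

C = (5, -14/3)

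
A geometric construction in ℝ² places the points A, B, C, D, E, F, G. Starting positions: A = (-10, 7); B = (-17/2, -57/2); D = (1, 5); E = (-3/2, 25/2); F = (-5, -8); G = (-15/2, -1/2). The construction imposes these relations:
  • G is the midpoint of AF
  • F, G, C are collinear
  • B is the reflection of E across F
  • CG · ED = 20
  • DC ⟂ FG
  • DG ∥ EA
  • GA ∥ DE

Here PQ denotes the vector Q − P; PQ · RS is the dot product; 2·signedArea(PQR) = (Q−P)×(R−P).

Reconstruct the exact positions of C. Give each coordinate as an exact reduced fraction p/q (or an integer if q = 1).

C = (-83/10, 19/10)

1. C_x = -83/10  [F, G, C are collinear ∩ DC ⟂ FG]
2. C_y = 19/10  [F, G, C are collinear ∩ DC ⟂ FG]
   → C = (-83/10, 19/10)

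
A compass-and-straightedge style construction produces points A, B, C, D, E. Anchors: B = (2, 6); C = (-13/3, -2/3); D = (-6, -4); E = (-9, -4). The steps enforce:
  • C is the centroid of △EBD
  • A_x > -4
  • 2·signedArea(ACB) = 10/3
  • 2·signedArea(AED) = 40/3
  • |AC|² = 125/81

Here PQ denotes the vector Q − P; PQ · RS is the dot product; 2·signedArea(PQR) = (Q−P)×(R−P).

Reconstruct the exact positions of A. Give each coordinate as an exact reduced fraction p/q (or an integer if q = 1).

1. A_x = -34/9  [2·signedArea(ACB) = 10/3 ∩ 2·signedArea(AED) = 40/3]
2. A_y = 4/9  [2·signedArea(ACB) = 10/3 ∩ 2·signedArea(AED) = 40/3]
   → A = (-34/9, 4/9)

A = (-34/9, 4/9)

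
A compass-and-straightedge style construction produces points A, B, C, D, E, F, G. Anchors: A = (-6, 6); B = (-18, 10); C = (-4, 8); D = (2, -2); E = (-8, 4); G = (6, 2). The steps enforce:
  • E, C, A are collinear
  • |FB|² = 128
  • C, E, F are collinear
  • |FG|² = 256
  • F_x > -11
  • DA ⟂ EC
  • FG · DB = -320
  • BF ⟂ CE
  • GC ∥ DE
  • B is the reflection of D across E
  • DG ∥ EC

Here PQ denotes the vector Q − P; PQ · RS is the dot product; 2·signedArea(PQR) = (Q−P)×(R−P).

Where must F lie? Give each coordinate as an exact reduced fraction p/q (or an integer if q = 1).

1. F_x = -10  [C, E, F are collinear ∩ BF ⟂ CE]
2. F_y = 2  [C, E, F are collinear ∩ BF ⟂ CE]
   → F = (-10, 2)

F = (-10, 2)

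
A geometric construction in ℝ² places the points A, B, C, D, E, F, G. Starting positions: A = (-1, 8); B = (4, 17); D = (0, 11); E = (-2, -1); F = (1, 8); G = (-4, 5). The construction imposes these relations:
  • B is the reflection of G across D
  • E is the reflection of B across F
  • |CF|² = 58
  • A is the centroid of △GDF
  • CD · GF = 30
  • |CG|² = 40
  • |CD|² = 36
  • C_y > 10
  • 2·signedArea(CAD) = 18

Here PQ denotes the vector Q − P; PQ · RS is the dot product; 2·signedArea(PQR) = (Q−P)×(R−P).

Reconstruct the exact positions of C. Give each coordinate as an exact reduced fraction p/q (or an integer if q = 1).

C = (-6, 11)

1. C_x = -6  [CD · GF = 30 ∩ 2·signedArea(CAD) = 18]
2. C_y = 11  [CD · GF = 30 ∩ 2·signedArea(CAD) = 18]
   → C = (-6, 11)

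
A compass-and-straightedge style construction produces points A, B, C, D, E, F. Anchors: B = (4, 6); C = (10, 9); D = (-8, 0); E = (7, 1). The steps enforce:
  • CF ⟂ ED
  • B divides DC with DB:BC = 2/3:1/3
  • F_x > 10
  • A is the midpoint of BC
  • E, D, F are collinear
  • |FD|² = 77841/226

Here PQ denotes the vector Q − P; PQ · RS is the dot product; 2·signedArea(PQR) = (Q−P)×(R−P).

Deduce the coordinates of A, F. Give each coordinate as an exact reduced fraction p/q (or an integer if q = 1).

1. A_x = 7  [A is the midpoint of BC]
2. A_y = 15/2  [A is the midpoint of BC]
   → A = (7, 15/2)
3. F_x = 2377/226  [E, D, F are collinear ∩ CF ⟂ ED]
4. F_y = 279/226  [E, D, F are collinear ∩ CF ⟂ ED]
   → F = (2377/226, 279/226)

A = (7, 15/2)
F = (2377/226, 279/226)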